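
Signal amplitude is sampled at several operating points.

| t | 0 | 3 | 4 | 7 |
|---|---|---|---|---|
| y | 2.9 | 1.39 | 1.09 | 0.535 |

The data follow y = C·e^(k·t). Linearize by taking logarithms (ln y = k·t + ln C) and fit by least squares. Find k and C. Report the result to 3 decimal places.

Taking logs, ln y = k·t + ln C, so regress ln y on t.
Σt = 14.0000, Σ(t)² = 74.0000, Σln y = 0.8547, Σt·ln y = -3.0458.
Equations: 74.0000·k + 14.0000·ln C = -3.0458;  14.0000·k + 4·ln C = 0.8547.
Δ = 74.0000·4 − (14.0000)² = 100.0000; k = (-3.0458·4 − 14.0000·0.8547)/100.0000 = -0.24149, ln C = (74.0000·0.8547 − 14.0000·-3.0458)/100.0000 = 1.05889, so C = exp(1.05889) = 2.88318.

k = -0.241, C = 2.883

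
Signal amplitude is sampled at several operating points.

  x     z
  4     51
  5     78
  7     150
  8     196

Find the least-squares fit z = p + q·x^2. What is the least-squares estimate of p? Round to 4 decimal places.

p = 2.5725

With design matrix A, AᵀA = [[4, 154]; [154, 7378]] and Aᵀz = [475, 22660]ᵀ.
Δ = 4·7378 − 154² = 5796.
p = (475·7378 − 154·22660)/5796 = 355/138; q = (4·22660 − 154·475)/5796 = 2915/966.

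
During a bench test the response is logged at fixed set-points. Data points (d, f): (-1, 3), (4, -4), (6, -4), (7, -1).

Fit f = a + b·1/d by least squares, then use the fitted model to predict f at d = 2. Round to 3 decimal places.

The normal system XᵀX·[a, b]ᵀ = Xᵀf is [[4, -37/84]; [-37/84, 7837/7056]]·[a, b]ᵀ = [-6, -101/21]ᵀ.
Eliminating b: (7837/7056)·(row 1) − (-37/84)·(row 2) gives (3331/784)·a = (7837/7056)·(-6) − (-37/84)·(-101/21) = -30985/3528, so a = -61970/29979.
Then b = ((-101/21) − (-37/84)·(-61970/29979))/(7837/7056) = -51464/9993.
At d = 2: f̂ = (-61970/29979)·(1) + (-51464/9993)·(1/2) = -139166/29979.

f̂ = -4.642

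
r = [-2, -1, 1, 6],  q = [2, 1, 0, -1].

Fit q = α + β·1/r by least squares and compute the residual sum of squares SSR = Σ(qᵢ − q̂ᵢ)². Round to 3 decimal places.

MᵀM·[α, β]ᵀ = Mᵀq reads: 4·α + (-1/3)·β = 2;  (-1/3)·α + (41/18)·β = -13/6.
Determinant 4·(41/18) − (-1/3)² = 9.
α = (2·(41/18) − (-1/3)·(-13/6))/9 = 23/54; β = (4·(-13/6) − (-1/3)·2)/9 = -8/9.
Residuals: 61/54, -17/54, 25/54, -23/18; SSR = 29/9.

SSR = 3.222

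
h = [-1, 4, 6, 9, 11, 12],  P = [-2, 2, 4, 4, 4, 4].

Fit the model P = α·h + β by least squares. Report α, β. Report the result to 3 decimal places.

α = 0.443, β = -0.362

Forming MᵀM = [[399, 41]; [41, 6]] and MᵀP = [162, 16]ᵀ gives MᵀM·[α, β]ᵀ = MᵀP.
Determinant 399·6 − 41² = 713.
α = (162·6 − 41·16)/713 = 316/713; β = (399·16 − 41·162)/713 = -258/713.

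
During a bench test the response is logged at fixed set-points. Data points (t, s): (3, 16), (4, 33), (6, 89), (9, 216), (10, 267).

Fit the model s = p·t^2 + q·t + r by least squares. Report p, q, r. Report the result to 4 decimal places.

p = 2.8651, q = -1.1368, r = -7.1965

Normal-equation sums: Σt^2·t^2 = 18194, Σt^2·t = 2036, Σt^2 = 242, Σt·t = 242, Σt = 32, Σ1 = 5.
And Σt^2·s = 48072, Σt·s = 5328, Σs = 621.
So AᵀA·[p, q, r]ᵀ = Aᵀs: [[18194, 2036, 242]; [2036, 242, 32]; [242, 32, 5]]·[p, q, r]ᵀ = [48072, 5328, 621]ᵀ.
Solving the 3×3 system (Gaussian elimination) gives p = 1487/519, q = -590/519, r = -1245/173.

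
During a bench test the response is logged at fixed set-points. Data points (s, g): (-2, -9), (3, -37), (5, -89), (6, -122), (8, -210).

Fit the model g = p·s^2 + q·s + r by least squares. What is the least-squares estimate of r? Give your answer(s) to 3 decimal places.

The normal equations are: 6114·p + 872·q + 138·r = -20426;  872·p + 138·q + 20·r = -2950;  138·p + 20·q + 5·r = -467.
Row-reducing yields p = -113618/39127, q = -103063/39127, r = -106353/39127.

r = -2.718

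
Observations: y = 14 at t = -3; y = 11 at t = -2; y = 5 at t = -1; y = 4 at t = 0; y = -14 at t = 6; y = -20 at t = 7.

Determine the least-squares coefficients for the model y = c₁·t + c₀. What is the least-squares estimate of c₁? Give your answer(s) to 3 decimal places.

From the data, Σt·t = 99, Σt = 7, Σ1 = 6.
Moment sums: Σt·y = -293, Σy = 0.
XᵀX·[c₁, c₀]ᵀ = Xᵀy becomes [[99, 7]; [7, 6]]·[c₁, c₀]ᵀ = [-293, 0]ᵀ.
Eliminating c₀: 6·(row 1) − 7·(row 2) gives 545·c₁ = 6·(-293) − 7·0 = -1758, so c₁ = -1758/545.
Then c₀ = (0 − 7·(-1758/545))/6 = 2051/545.

c₁ = -3.226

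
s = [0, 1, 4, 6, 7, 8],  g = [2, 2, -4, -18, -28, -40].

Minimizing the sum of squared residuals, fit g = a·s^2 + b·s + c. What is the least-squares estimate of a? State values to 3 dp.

a = -0.939

Forming XᵀX = [[8050, 1136, 166]; [1136, 166, 26]; [166, 26, 6]] and Xᵀg = [-4642, -638, -86]ᵀ gives XᵀX·[a, b, c]ᵀ = Xᵀg.
Inverting the 3×3 Gram matrix, [a, b, c]ᵀ = [-46/49, 578/245, 347/245]ᵀ.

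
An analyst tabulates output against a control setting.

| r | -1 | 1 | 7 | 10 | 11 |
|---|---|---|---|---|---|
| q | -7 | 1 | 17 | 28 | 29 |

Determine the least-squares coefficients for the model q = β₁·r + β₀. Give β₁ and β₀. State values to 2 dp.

Sums needed: Σr·r = 272, Σr = 28, Σ1 = 5.
For Aᵀq: Σr·q = 726, Σq = 68.
AᵀA·[β₁, β₀]ᵀ = Aᵀq becomes [[272, 28]; [28, 5]]·[β₁, β₀]ᵀ = [726, 68]ᵀ.
Determinant 272·5 − 28² = 576.
β₁ = (726·5 − 28·68)/576 = 863/288; β₀ = (272·68 − 28·726)/576 = -229/72.

β₁ = 3.00, β₀ = -3.18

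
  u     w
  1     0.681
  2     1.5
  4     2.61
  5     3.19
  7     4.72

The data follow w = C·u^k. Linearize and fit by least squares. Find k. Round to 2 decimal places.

Linearized form: ln w = k·ln u + ln C. From the 5 transformed points,
AᵀA = [[8.7791, 5.6348]; [5.6348, 5]], rhs = [6.4977, 3.6925]ᵀ  (here Σln u = 5.6348, Σ(ln u)² = 8.7791, Σln w = 3.6925, Σln u·ln w = 6.4977).
Δ = 8.7791·5 − (5.6348)² = 12.1448; k = (6.4977·5 − 5.6348·3.6925)/12.1448 = 0.96190, ln C = (8.7791·3.6925 − 5.6348·6.4977)/12.1448 = -0.34553.

k = 0.96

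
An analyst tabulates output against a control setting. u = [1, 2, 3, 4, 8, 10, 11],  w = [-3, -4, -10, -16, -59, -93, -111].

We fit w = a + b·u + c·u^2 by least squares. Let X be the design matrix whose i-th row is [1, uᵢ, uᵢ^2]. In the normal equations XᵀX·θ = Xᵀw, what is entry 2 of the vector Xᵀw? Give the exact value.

-2728

Entry 2 ↔ basis u, so (Xᵀw)_{2} = Σᵢ (u)·wᵢ = (1)·(-3) + (2)·(-4) + (3)·(-10) + (4)·(-16) + (8)·(-59) + (10)·(-93) + (11)·(-111) = -2728.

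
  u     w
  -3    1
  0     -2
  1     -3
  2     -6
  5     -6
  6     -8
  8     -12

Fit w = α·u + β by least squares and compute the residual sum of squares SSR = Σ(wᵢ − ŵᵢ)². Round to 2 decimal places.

Compute the Gram sums: Σu·u = 139, Σu = 19, Σ1 = 7.
Right-hand side: Σu·w = -192, Σw = -36.
Determinant 139·7 − 19² = 612.
α = ((-192)·7 − 19·(-36))/612 = -55/51; β = (139·(-36) − 19·(-192))/612 = -113/51.
Residuals: -1/51, 11/51, 5/17, -83/51, 82/51, 35/51, -59/51; SSR = 122/17.

SSR = 7.18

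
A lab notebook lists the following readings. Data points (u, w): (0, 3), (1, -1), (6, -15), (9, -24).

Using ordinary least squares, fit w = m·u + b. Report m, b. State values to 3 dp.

The normal system MᵀM·[m, b]ᵀ = Mᵀw is [[118, 16]; [16, 4]]·[m, b]ᵀ = [-307, -37]ᵀ.
Eliminating b: 4·(row 1) − 16·(row 2) gives 216·m = 4·(-307) − 16·(-37) = -636, so m = -53/18.
Then b = ((-37) − 16·(-53/18))/4 = 91/36.

m = -2.944, b = 2.528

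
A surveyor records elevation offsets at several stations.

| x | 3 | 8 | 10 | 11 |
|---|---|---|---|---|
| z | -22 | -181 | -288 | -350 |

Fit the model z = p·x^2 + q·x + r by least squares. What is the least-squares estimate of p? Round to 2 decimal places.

The normal system MᵀM·[p, q, r]ᵀ = Mᵀz is [[28818, 2870, 294]; [2870, 294, 32]; [294, 32, 4]]·[p, q, r]ᵀ = [-82932, -8244, -841]ᵀ.
Row-reducing yields p = -17215/5618, q = 10539/5618, r = -97/2809.

p = -3.06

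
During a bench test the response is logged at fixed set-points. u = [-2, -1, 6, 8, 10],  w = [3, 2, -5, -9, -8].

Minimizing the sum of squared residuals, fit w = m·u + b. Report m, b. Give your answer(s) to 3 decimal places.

m = -1.015, b = 0.865

The normal system MᵀM·[m, b]ᵀ = Mᵀw is [[205, 21]; [21, 5]]·[m, b]ᵀ = [-190, -17]ᵀ.
Determinant 205·5 − 21² = 584.
m = ((-190)·5 − 21·(-17))/584 = -593/584; b = (205·(-17) − 21·(-190))/584 = 505/584.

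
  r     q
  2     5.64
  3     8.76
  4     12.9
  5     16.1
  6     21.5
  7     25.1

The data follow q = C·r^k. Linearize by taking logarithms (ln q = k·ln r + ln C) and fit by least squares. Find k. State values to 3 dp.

Let Y = ln q. Fitting Y = k·ln r + ln C by least squares:
Sums: Σln r = 8.5252, Σ(ln r)² = 13.1965, Σln q = 15.5270, Σln r·ln q = 23.3693.
Normal system: [[13.1965, 8.5252]; [8.5252, 6]]·[k, ln C]ᵀ = [23.3693, 15.5270]ᵀ.
Solving (det = 6.5005): k = 1.20687, ln C = 0.87305.

k = 1.207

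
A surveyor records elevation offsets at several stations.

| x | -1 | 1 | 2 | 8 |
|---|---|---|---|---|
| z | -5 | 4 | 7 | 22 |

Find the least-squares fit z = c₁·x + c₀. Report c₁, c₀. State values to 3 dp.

Setting ∂/∂c₁ … = 0 gives: 70·c₁ + 10·c₀ = 199;  10·c₁ + 4·c₀ = 28.
(Σx·x = 70, Σx = 10, Σ1 = 4, Σx·z = 199, Σz = 28.)
Eliminating c₀: 4·(row 1) − 10·(row 2) gives 180·c₁ = 4·199 − 10·28 = 516, so c₁ = 43/15.
Then c₀ = (28 − 10·(43/15))/4 = -1/6.

c₁ = 2.867, c₀ = -0.167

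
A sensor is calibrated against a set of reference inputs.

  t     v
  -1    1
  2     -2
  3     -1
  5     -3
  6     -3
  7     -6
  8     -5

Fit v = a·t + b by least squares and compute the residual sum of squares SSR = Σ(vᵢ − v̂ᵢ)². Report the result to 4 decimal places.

The normal system XᵀX·[a, b]ᵀ = Xᵀv is [[188, 30]; [30, 7]]·[a, b]ᵀ = [-123, -19]ᵀ.
Eliminating b: 7·(row 1) − 30·(row 2) gives 416·a = 7·(-123) − 30·(-19) = -291, so a = -291/416.
Then b = ((-19) − 30·(-291/416))/7 = 59/208.
Residuals: 7/416, -23/26, 339/416, 89/416, 95/104, -577/416, 5/16; SSR = 1809/416.

SSR = 4.3486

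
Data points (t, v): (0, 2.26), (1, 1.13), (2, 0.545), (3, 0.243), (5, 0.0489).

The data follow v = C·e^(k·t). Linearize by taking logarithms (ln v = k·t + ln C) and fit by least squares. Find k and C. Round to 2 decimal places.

Let Y = ln v. Fitting Y = k·t + ln C by least squares:
Σt = 11.0000, Σ(t)² = 39.0000, Σln v = -4.1021, Σt·ln v = -20.4257.
Normal system: [[39.0000, 11.0000]; [11.0000, 5]]·[k, ln C]ᵀ = [-20.4257, -4.1021]ᵀ.
Solving (det = 74.0000): k = -0.77035, ln C = 0.87436, so C = exp(0.87436) = 2.39733.

k = -0.77, C = 2.40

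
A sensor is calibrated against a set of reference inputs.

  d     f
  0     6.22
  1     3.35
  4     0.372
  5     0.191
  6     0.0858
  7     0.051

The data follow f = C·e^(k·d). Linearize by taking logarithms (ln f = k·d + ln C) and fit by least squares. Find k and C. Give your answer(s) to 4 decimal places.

Let Y = ln f. Fitting Y = k·d + ln C by least squares:
Σd = 23.0000, Σ(d)² = 127.0000, Σln f = -5.0393, Σd·ln f = -46.5898.
Equations: 127.0000·k + 23.0000·ln C = -46.5898;  23.0000·k + 6·ln C = -5.0393.
Solving (det = 233.0000): k = -0.70230, ln C = 1.85226, so C = exp(1.85226) = 6.37423.

k = -0.7023, C = 6.3742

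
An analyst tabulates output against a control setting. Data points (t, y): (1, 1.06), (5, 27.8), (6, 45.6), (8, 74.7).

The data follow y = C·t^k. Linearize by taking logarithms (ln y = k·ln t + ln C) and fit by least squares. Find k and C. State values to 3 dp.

With ln yᵢ as the transformed response and ln tᵢ as the regressor:
Over the data: Σln t = 5.4806, Σ(ln t)² = 10.1248, Σln y = 11.5167, Σln t·ln y = 21.1654.
Normal system: [[10.1248, 5.4806]; [5.4806, 4]]·[k, ln C]ᵀ = [21.1654, 11.5167]ᵀ.
Solving (det = 10.4617): k = 2.05922, ln C = 0.05772, so C = exp(0.05772) = 1.05941.

k = 2.059, C = 1.059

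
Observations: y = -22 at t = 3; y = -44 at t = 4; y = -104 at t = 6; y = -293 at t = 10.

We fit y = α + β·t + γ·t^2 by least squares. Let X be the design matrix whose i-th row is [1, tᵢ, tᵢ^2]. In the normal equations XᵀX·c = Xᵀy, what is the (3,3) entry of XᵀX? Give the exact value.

11633

Row 3 ↔ basis t^2, column 3 ↔ basis t^2, so (XᵀX)_{3,3} = Σᵢ (t^2)·(t^2) = (9)·(9) + (16)·(16) + (36)·(36) + (100)·(100) = 11633.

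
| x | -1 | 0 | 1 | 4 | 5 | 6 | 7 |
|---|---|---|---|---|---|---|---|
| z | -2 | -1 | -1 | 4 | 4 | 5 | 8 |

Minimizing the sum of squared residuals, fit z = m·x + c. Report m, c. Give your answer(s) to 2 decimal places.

Normal-equation sums: Σx·x = 128, Σx = 22, Σ1 = 7.
And Σx·z = 123, Σz = 17.
Normal equations: [[128, 22]; [22, 7]]·[m, c]ᵀ = [123, 17]ᵀ.
det = 128·7 − 22² = 412.
m = (123·7 − 22·17)/412 = 487/412; c = (128·17 − 22·123)/412 = -265/206.

m = 1.18, c = -1.29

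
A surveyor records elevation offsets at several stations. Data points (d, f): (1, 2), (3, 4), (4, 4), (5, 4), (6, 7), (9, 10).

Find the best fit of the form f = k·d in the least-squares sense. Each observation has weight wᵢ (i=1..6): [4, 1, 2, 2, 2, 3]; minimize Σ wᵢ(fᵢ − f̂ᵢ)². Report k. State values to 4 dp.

k = 1.0878

XᵀWX·[k]ᵀ = XᵀWf reads: 410·k = 446.
k = 446/410 = 1.0878.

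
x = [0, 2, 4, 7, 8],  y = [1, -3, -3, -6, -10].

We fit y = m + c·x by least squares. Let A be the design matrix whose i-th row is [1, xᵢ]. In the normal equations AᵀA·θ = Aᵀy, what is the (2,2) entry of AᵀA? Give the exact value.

133

Row 2 ↔ basis x, column 2 ↔ basis x, so (AᵀA)_{2,2} = Σᵢ (x)·(x) = (0)·(0) + (2)·(2) + (4)·(4) + (7)·(7) + (8)·(8) = 133.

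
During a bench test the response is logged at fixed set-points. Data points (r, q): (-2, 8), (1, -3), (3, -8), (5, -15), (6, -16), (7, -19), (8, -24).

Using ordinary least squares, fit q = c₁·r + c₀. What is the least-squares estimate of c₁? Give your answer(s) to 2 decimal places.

MᵀM·[c₁, c₀]ᵀ = Mᵀq reads: 188·c₁ + 28·c₀ = -539;  28·c₁ + 7·c₀ = -77.
det = 188·7 − 28² = 532.
c₁ = ((-539)·7 − 28·(-77))/532 = -231/76; c₀ = (188·(-77) − 28·(-539))/532 = 22/19.

c₁ = -3.04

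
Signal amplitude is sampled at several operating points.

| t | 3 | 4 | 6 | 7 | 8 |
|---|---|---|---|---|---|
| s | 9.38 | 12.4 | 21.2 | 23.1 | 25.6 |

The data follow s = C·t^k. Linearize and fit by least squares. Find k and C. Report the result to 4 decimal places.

k = 1.0654, C = 2.9138

Taking logs, ln s = k·ln t + ln C, so regress ln s on ln t.
Sums: Σln t = 8.3020, Σ(ln t)² = 14.4498, Σln s = 14.1927, Σln t·ln s = 24.2742.
Normal system: [[14.4498, 8.3020]; [8.3020, 5]]·[k, ln C]ᵀ = [24.2742, 14.1927]ᵀ.
Solving (det = 3.3255): k = 1.06545, ln C = 1.06947, so C = exp(1.06947) = 2.91384.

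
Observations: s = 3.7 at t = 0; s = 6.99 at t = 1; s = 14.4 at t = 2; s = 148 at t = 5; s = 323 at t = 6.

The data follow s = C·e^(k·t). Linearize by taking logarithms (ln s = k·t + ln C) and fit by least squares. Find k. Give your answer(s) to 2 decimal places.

Let Y = ln s. Fitting Y = k·t + ln C by least squares:
Σt = 14.0000, Σ(t)² = 66.0000, Σln s = 16.6949, Σt·ln s = 66.9309.
Equations: 66.0000·k + 14.0000·ln C = 66.9309;  14.0000·k + 5·ln C = 16.6949.
Slope k = (n·Σt·ln s − Σt·Σln s)/(n·Σ(t)² − (Σt)²) = (5·66.9309 − 14.0000·16.6949)/134.0000 = 0.75318; ln C = (Σln s − k·Σt)/n = 1.23008.

k = 0.75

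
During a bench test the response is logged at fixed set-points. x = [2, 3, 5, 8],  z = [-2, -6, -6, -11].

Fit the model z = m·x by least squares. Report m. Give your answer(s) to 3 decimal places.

Forming MᵀM = [[102]] and Mᵀz = [-140]ᵀ gives MᵀM·[m]ᵀ = Mᵀz.
m = (-140)/102 = -1.37255.

m = -1.373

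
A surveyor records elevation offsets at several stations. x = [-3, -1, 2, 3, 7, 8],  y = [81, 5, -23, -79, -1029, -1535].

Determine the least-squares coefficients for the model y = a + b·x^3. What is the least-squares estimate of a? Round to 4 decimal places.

Forming MᵀM = [[6, 862]; [862, 381316]] and Mᵀy = [-2580, -1143376]ᵀ gives MᵀM·[a, b]ᵀ = Mᵀy.
det = 6·381316 − 862² = 1544852.
a = ((-2580)·381316 − 862·(-1143376))/1544852 = 448708/386213; b = (6·(-1143376) − 862·(-2580))/1544852 = -1159074/386213.

a = 1.1618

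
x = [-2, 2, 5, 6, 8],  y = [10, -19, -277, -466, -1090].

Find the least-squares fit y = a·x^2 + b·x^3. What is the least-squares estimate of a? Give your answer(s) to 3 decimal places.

a = -1.000

From the data, Σx^2·x^2 = 6049, Σx^2·x^3 = 43669, Σx^3·x^3 = 324553.
For Aᵀy: Σx^2·y = -93497, Σx^3·y = -693593.
Normal equations: [[6049, 43669]; [43669, 324553]]·[a, b]ᵀ = [-93497, -693593]ᵀ.
det = 6049·324553 − 43669² = 56239536.
a = ((-93497)·324553 − 43669·(-693593))/56239536 = -4684927/4686628; b = (6049·(-693593) − 43669·(-93497))/56239536 = -9385297/4686628.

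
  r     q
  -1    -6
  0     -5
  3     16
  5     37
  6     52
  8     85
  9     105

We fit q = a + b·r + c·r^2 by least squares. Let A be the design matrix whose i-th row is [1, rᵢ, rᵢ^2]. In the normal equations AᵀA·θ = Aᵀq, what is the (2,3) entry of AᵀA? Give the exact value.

1608

Row 2 ↔ basis r, column 3 ↔ basis r^2, so (AᵀA)_{2,3} = Σᵢ (r)·(r^2) = (-1)·(1) + (0)·(0) + (3)·(9) + (5)·(25) + (6)·(36) + (8)·(64) + (9)·(81) = 1608.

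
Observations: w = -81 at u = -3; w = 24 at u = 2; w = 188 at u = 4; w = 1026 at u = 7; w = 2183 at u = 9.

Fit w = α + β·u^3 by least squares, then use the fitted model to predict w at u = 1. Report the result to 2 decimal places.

ŵ = 1.76

Normal-equation sums: Σ1 = 5, Σu^3 = 1117, Σu^3·u^3 = 653979.
Moment sums: Σw = 3340, Σu^3·w = 1957736.
So XᵀX·[α, β]ᵀ = Xᵀw: [[5, 1117]; [1117, 653979]]·[α, β]ᵀ = [3340, 1957736]ᵀ.
Eliminating β: 653979·(row 1) − 1117·(row 2) gives 2022206·α = 653979·3340 − 1117·1957736 = -2501252, so α = -1250626/1011103.
Then β = (1957736 − 1117·(-1250626/1011103))/653979 = 3028950/1011103.
At u = 1: ŵ = (-1250626/1011103)·(1) + (3028950/1011103)·(1) = 1778324/1011103.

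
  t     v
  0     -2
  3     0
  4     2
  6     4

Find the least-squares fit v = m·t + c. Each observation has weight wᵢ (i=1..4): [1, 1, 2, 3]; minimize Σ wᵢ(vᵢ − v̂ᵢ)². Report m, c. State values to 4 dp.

Sums needed: Σwᵢ·t·t = 149, Σwᵢ·t = 29, Σwᵢ·1 = 7.
Right-hand side: Σwᵢ·t·v = 88, Σwᵢ·v = 14.
So XᵀWX·[m, c]ᵀ = XᵀWv: [[149, 29]; [29, 7]]·[m, c]ᵀ = [88, 14]ᵀ.
det = 149·7 − 29² = 202.
m = (88·7 − 29·14)/202 = 105/101; c = (149·14 − 29·88)/202 = -233/101.

m = 1.0396, c = -2.3069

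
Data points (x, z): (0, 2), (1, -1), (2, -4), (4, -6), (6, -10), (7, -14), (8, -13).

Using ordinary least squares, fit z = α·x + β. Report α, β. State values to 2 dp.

α = -1.91, β = 1.08

Setting ∂/∂α … = 0 gives: 170·α + 28·β = -295;  28·α + 7·β = -46.
(Σx·x = 170, Σx = 28, Σ1 = 7, Σx·z = -295, Σz = -46.)
Determinant 170·7 − 28² = 406.
α = ((-295)·7 − 28·(-46))/406 = -111/58; β = (170·(-46) − 28·(-295))/406 = 220/203.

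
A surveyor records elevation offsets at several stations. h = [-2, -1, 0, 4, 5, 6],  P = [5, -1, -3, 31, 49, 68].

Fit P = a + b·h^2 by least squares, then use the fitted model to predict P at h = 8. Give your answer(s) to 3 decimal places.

P̂ = 125.734

Normal-equation sums: Σ1 = 6, Σh^2 = 82, Σh^2·h^2 = 2194.
Right-hand side: ΣP = 149, Σh^2·P = 4188.
Normal equations: [[6, 82]; [82, 2194]]·[a, b]ᵀ = [149, 4188]ᵀ.
Determinant 6·2194 − 82² = 6440.
a = (149·2194 − 82·4188)/6440 = -1651/644; b = (6·4188 − 82·149)/6440 = 1291/644.
At h = 8: P̂ = (-1651/644)·(1) + (1291/644)·(64) = 80973/644.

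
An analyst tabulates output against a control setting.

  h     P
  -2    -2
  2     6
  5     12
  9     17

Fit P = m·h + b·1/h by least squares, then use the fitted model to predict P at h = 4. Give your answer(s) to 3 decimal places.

Compute the Gram sums: Σh·h = 114, Σh·1/h = 4, Σ1/h·1/h = 2237/4050.
For AᵀP: Σh·P = 229, Σ1/h·P = 373/45.
Normal equations: [[114, 4]; [4, 2237/4050]]·[m, b]ᵀ = [229, 373/45]ᵀ.
Eliminating b: (2237/4050)·(row 1) − 4·(row 2) gives (31703/675)·m = (2237/4050)·229 − 4·(373/45) = 377993/4050, so m = 53999/27174.
Then b = ((373/45) − 4·(53999/27174))/(2237/4050) = 2790/4529.
At h = 4: P̂ = (53999/27174)·(4) + (2790/4529)·(1/4) = 220181/27174.

P̂ = 8.103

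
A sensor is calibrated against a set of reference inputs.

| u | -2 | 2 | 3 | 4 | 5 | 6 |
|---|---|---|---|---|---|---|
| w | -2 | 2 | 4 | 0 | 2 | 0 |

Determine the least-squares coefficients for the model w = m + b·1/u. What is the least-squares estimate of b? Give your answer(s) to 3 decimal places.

Compute the Gram sums: Σ1 = 6, Σ1/u = 19/20, Σ1/u·1/u = 2669/3600.
Right-hand side: Σw = 6, Σ1/u·w = 56/15.
So XᵀX·[m, b]ᵀ = Xᵀw: [[6, 19/20]; [19/20, 2669/3600]]·[m, b]ᵀ = [6, 56/15]ᵀ.
det = 6·(2669/3600) − (19/20)² = 851/240.
m = (6·(2669/3600) − (19/20)·(56/15))/(851/240) = 1082/4255; b = (6·(56/15) − (19/20)·6)/(851/240) = 4008/851.

b = 4.710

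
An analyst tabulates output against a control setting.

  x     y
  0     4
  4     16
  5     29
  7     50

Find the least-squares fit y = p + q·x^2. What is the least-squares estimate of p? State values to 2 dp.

p = 3.21

The normal system MᵀM·[p, q]ᵀ = Mᵀy is [[4, 90]; [90, 3282]]·[p, q]ᵀ = [99, 3431]ᵀ.
Determinant 4·3282 − 90² = 5028.
p = (99·3282 − 90·3431)/5028 = 1344/419; q = (4·3431 − 90·99)/5028 = 2407/2514.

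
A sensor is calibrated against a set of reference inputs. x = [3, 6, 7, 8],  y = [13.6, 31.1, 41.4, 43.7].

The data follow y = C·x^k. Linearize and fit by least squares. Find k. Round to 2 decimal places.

Taking logs, ln y = k·ln x + ln C, so regress ln y on ln x.
XᵀX = [[12.5280, 6.9157]; [6.9157, 4]], rhs = [24.1260, 13.5479]ᵀ  (here Σln x = 6.9157, Σ(ln x)² = 12.5280, Σln y = 13.5479, Σln x·ln y = 24.1260).
Δ = 12.5280·4 − (6.9157)² = 2.2847; k = (24.1260·4 − 6.9157·13.5479)/2.2847 = 1.23017, ln C = (12.5280·13.5479 − 6.9157·24.1260)/2.2847 = 1.26010.

k = 1.23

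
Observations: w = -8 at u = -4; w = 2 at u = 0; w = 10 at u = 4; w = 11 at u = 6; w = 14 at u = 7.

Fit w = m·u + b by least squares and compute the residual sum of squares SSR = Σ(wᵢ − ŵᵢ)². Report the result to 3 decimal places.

Forming XᵀX = [[117, 13]; [13, 5]] and Xᵀw = [236, 29]ᵀ gives XᵀX·[m, b]ᵀ = Xᵀw.
Eliminating b: 5·(row 1) − 13·(row 2) gives 416·m = 5·236 − 13·29 = 803, so m = 803/416.
Then b = (29 − 13·(803/416))/5 = 25/32.
Residuals: -441/416, 39/32, 623/416, -567/416, -61/208; SSR = 2827/416.

SSR = 6.796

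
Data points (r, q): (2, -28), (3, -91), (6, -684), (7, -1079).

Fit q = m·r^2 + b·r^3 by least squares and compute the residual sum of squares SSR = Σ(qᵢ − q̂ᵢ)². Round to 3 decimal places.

SSR = 1.068

Sums needed: Σr^2·r^2 = 3794, Σr^2·r^3 = 24858, Σr^3·r^3 = 165098.
Moment sums: Σr^2·q = -78426, Σr^3·q = -520522.
XᵀX·[m, b]ᵀ = Xᵀq becomes [[3794, 24858]; [24858, 165098]]·[m, b]ᵀ = [-78426, -520522]ᵀ.
det = 3794·165098 − 24858² = 8461648.
m = ((-78426)·165098 − 24858·(-520522))/8461648 = -552492/528853; b = (3794·(-520522) − 24858·(-78426))/8461648 = -1584185/528853.
Residuals: 75564/528853, -380200/528853, 338220/528853, -10872/31109; SSR = 565024/528853.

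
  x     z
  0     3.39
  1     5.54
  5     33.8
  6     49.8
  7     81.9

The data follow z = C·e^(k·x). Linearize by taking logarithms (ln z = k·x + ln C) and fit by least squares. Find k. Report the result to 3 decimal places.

Let Y = ln z. Fitting Y = k·x + ln C by least squares:
Σx = 19.0000, Σ(x)² = 111.0000, Σln z = 14.7668, Σx·ln z = 73.6009.
Equations: 111.0000·k + 19.0000·ln C = 73.6009;  19.0000·k + 5·ln C = 14.7668.
Δ = 111.0000·5 − (19.0000)² = 194.0000; k = (73.6009·5 − 19.0000·14.7668)/194.0000 = 0.45070, ln C = (111.0000·14.7668 − 19.0000·73.6009)/194.0000 = 1.24071.

k = 0.451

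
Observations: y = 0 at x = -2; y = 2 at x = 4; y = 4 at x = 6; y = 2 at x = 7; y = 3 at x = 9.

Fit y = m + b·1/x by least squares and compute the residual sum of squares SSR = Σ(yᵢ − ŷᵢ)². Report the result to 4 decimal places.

SSR = 3.3835

Sums needed: Σ1 = 5, Σ1/x = 43/252, Σ1/x·1/x = 23689/63504.
And Σy = 11, Σ1/x·y = 25/14.
MᵀM·[m, b]ᵀ = Mᵀy becomes [[5, 43/252]; [43/252, 23689/63504]]·[m, b]ᵀ = [11, 25/14]ᵀ.
Determinant 5·(23689/63504) − (43/252)² = 29149/15876.
m = (11·(23689/63504) − (43/252)·(25/14))/(29149/15876) = 241229/116596; b = (5·(25/14) − (43/252)·11)/(29149/15876) = 111951/29149.
Residuals: -17327/116596, -29997/29149, 150521/116596, -72009/116596, 58803/116596; SSR = 394499/116596.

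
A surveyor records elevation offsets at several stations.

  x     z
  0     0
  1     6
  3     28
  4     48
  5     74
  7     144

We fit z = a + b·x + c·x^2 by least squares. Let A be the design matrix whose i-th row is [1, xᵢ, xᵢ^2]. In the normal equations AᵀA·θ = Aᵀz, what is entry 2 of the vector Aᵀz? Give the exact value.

1660

Entry 2 ↔ basis x, so (Aᵀz)_{2} = Σᵢ (x)·zᵢ = (0)·(0) + (1)·(6) + (3)·(28) + (4)·(48) + (5)·(74) + (7)·(144) = 1660.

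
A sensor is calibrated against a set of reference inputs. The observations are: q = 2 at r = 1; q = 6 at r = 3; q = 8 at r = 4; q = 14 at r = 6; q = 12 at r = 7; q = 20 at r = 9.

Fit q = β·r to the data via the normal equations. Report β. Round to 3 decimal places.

Normal-equation sums: Σr·r = 192.
Right-hand side: Σr·q = 400.
MᵀM·[β]ᵀ = Mᵀq becomes [[192]]·[β]ᵀ = [400]ᵀ.
β = 400/192 = 2.08333.

β = 2.083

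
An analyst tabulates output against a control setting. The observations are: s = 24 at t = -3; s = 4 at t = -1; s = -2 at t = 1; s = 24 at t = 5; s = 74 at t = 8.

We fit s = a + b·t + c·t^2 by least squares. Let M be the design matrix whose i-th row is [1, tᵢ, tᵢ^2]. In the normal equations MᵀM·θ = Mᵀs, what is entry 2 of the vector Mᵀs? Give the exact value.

634

Entry 2 ↔ basis t, so (Mᵀs)_{2} = Σᵢ (t)·sᵢ = (-3)·(24) + (-1)·(4) + (1)·(-2) + (5)·(24) + (8)·(74) = 634.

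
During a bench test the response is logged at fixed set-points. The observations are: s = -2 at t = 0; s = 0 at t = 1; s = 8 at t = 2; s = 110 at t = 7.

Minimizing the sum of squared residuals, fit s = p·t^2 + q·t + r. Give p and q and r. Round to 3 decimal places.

Entries of AᵀA: Σt^2·t^2 = 2418, Σt^2·t = 352, Σt^2 = 54, Σt·t = 54, Σt = 10, Σ1 = 4.
Moment sums: Σt^2·s = 5422, Σt·s = 786, Σs = 116.
Normal equations: [[2418, 352, 54]; [352, 54, 10]; [54, 10, 4]]·[p, q, r]ᵀ = [5422, 786, 116]ᵀ.
Solving the 3×3 system (Gaussian elimination) gives p = 1048/473, q = 248/473, r = -1051/473.

p = 2.216, q = 0.524, r = -2.222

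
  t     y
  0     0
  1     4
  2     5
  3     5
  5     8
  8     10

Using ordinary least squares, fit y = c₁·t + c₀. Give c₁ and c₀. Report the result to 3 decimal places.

c₁ = 1.113, c₀ = 1.809

With design matrix A, AᵀA = [[103, 19]; [19, 6]] and Aᵀy = [149, 32]ᵀ.
det = 103·6 − 19² = 257.
c₁ = (149·6 − 19·32)/257 = 286/257; c₀ = (103·32 − 19·149)/257 = 465/257.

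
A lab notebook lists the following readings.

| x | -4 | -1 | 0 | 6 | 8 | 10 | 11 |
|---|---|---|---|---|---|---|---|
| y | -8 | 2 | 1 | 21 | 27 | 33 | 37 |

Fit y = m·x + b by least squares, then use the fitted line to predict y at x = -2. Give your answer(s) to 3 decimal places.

Forming AᵀA = [[338, 30]; [30, 7]] and Aᵀy = [1109, 113]ᵀ gives AᵀA·[m, b]ᵀ = Aᵀy.
Eliminating b: 7·(row 1) − 30·(row 2) gives 1466·m = 7·1109 − 30·113 = 4373, so m = 4373/1466.
Then b = (113 − 30·(4373/1466))/7 = 2462/733.
At x = -2: ŷ = (4373/1466)·(-2) + (2462/733)·(1) = -1911/733.

ŷ = -2.607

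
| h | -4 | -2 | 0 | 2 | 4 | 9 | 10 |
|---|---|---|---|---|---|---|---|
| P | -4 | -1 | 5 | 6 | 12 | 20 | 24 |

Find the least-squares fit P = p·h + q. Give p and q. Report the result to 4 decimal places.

p = 1.9460, q = 3.5750

From the data, Σh·h = 221, Σh = 19, Σ1 = 7.
For MᵀP: Σh·P = 498, ΣP = 62.
Normal equations: [[221, 19]; [19, 7]]·[p, q]ᵀ = [498, 62]ᵀ.
Δ = 221·7 − 19² = 1186.
p = (498·7 − 19·62)/1186 = 1154/593; q = (221·62 − 19·498)/1186 = 2120/593.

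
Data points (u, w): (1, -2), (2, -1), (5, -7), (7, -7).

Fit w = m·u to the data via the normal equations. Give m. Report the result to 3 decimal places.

Normal-equation sums: Σu·u = 79.
Moment sums: Σu·w = -88.
Hence m = -88 / 79 ≈ -1.11392.

m = -1.114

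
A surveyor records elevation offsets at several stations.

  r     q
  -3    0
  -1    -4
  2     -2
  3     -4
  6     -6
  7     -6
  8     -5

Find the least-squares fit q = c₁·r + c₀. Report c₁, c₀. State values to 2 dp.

Setting ∂/∂c₁ … = 0 gives: 172·c₁ + 22·c₀ = -130;  22·c₁ + 7·c₀ = -27.
Determinant 172·7 − 22² = 720.
c₁ = ((-130)·7 − 22·(-27))/720 = -79/180; c₀ = (172·(-27) − 22·(-130))/720 = -223/90.

c₁ = -0.44, c₀ = -2.48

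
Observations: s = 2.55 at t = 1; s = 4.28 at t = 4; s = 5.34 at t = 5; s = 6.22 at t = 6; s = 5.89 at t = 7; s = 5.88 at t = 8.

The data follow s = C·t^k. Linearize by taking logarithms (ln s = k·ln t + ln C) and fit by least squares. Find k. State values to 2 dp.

Taking logs, ln s = k·ln t + ln C, so regress ln s on ln t.
Σln t = 8.8128, Σ(ln t)² = 15.8331, Σln s = 9.4379, Σln t·ln s = 15.1211.
Equations: 15.8331·k + 8.8128·ln C = 15.1211;  8.8128·k + 6·ln C = 9.4379.
Solving (det = 17.3327): k = 0.43574, ln C = 0.93296.

k = 0.44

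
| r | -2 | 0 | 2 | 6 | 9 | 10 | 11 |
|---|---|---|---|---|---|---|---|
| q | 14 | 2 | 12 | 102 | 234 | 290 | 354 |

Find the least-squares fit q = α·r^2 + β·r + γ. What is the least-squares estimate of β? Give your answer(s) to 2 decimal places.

β = -1.02

Compute the Gram sums: Σr^2·r^2 = 32530, Σr^2·r = 3276, Σr^2 = 346, Σr·r = 346, Σr = 36, Σ1 = 7.
Right-hand side: Σr^2·q = 94564, Σr·q = 9508, Σq = 1008.
So AᵀA·[α, β, γ]ᵀ = Aᵀq: [[32530, 3276, 346]; [3276, 346, 36]; [346, 36, 7]]·[α, β, γ]ᵀ = [94564, 9508, 1008]ᵀ.
Solving the 3×3 system (Gaussian elimination) gives α = 1269754/423381, β = -144182/141127, γ = 429260/423381.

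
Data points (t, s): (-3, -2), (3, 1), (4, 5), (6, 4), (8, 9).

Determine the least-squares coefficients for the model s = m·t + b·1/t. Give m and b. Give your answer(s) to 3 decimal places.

AᵀA·[m, b]ᵀ = Aᵀs reads: 134·m + 5·b = 125;  5·m + (21/64)·b = 97/24.
Δ = 134·(21/64) − 5² = 607/32.
m = (125·(21/64) − 5·(97/24))/(607/32) = 3995/3642; b = (134·(97/24) − 5·125)/(607/32) = -8008/1821.

m = 1.097, b = -4.398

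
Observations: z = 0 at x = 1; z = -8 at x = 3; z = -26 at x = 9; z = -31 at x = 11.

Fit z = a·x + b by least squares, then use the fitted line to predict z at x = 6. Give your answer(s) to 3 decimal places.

ẑ = -16.250

Forming AᵀA = [[212, 24]; [24, 4]] and Aᵀz = [-599, -65]ᵀ gives AᵀA·[a, b]ᵀ = Aᵀz.
Δ = 212·4 − 24² = 272.
a = ((-599)·4 − 24·(-65))/272 = -209/68; b = (212·(-65) − 24·(-599))/272 = 149/68.
At x = 6: ẑ = (-209/68)·(6) + (149/68)·(1) = -65/4.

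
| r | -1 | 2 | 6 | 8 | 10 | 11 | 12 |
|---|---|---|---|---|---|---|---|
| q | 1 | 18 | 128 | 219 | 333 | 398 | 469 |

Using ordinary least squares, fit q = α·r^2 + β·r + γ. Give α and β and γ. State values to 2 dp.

Entries of XᵀX: Σr^2·r^2 = 50786, Σr^2·r = 4794, Σr^2 = 470, Σr·r = 470, Σr = 48, Σ1 = 7.
Right-hand side: Σr^2·q = 167691, Σr·q = 15891, Σq = 1566.
Inverting the 3×3 Gram matrix, [α, β, γ]ᵀ = [178575/60008, 15639/4616, 20253/30004]ᵀ.

α = 2.98, β = 3.39, γ = 0.68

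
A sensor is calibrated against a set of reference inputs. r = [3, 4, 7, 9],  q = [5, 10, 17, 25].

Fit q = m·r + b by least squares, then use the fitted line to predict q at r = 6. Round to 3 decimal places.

XᵀX·[m, b]ᵀ = Xᵀq reads: 155·m + 23·b = 399;  23·m + 4·b = 57.
(Σr·r = 155, Σr = 23, Σ1 = 4, Σr·q = 399, Σq = 57.)
Determinant 155·4 − 23² = 91.
m = (399·4 − 23·57)/91 = 285/91; b = (155·57 − 23·399)/91 = -342/91.
At r = 6: q̂ = (285/91)·(6) + (-342/91)·(1) = 1368/91.

q̂ = 15.033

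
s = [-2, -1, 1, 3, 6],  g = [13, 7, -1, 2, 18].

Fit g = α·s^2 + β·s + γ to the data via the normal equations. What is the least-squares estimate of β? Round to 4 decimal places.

Compute the Gram sums: Σs^2·s^2 = 1395, Σs^2·s = 235, Σs^2 = 51, Σs·s = 51, Σs = 7, Σ1 = 5.
Right-hand side: Σs^2·g = 724, Σs·g = 80, Σg = 39.
Inverting the 3×3 Gram matrix, [α, β, γ]ᵀ = [11605/11596, -38933/11596, 6646/2899]ᵀ.

β = -3.3575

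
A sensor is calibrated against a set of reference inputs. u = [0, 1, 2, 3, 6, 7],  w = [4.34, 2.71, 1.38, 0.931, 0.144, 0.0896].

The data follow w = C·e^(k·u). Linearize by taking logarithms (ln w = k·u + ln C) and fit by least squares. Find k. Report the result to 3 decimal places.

k = -0.564

Linearized form: ln w = k·u + ln C. From the 6 transformed points,
XᵀX = [[99.0000, 19.0000]; [19.0000, 6]], rhs = [-27.0878, -1.6349]ᵀ  (here Σu = 19.0000, Σ(u)² = 99.0000, Σln w = -1.6349, Σu·ln w = -27.0878).
Solving (det = 233.0000): k = -0.56422, ln C = 1.51421.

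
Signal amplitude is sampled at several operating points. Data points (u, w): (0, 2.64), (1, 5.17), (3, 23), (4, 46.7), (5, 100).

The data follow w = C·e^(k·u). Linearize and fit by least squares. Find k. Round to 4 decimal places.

k = 0.7288

Taking logs, ln w = k·u + ln C, so regress ln w on u.
Over the data: Σu = 13.0000, Σ(u)² = 51.0000, Σln w = 14.1981, Σu·ln w = 49.4502.
Normal system: [[51.0000, 13.0000]; [13.0000, 5]]·[k, ln C]ᵀ = [49.4502, 14.1981]ᵀ.
Solving (det = 86.0000): k = 0.72879, ln C = 0.94475.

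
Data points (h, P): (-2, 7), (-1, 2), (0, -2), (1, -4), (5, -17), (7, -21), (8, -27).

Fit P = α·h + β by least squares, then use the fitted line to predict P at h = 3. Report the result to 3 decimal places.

Forming XᵀX = [[144, 18]; [18, 7]] and XᵀP = [-468, -62]ᵀ gives XᵀX·[α, β]ᵀ = XᵀP.
Determinant 144·7 − 18² = 684.
α = ((-468)·7 − 18·(-62))/684 = -60/19; β = (144·(-62) − 18·(-468))/684 = -14/19.
At h = 3: P̂ = (-60/19)·(3) + (-14/19)·(1) = -194/19.

P̂ = -10.211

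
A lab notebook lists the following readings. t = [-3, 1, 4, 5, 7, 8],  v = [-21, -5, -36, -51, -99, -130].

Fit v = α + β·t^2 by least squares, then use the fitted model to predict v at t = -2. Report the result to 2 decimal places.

XᵀX·[α, β]ᵀ = Xᵀv reads: 6·α + 164·β = -342;  164·α + 7460·β = -15216.
(Σ1 = 6, Σt^2 = 164, Σt^2·t^2 = 7460, Σv = -342, Σt^2·v = -15216.)
Determinant 6·7460 − 164² = 17864.
α = ((-342)·7460 − 164·(-15216))/17864 = -6987/2233; β = (6·(-15216) − 164·(-342))/17864 = -4401/2233.
At t = -2: v̂ = (-6987/2233)·(1) + (-4401/2233)·(4) = -3513/319.

v̂ = -11.01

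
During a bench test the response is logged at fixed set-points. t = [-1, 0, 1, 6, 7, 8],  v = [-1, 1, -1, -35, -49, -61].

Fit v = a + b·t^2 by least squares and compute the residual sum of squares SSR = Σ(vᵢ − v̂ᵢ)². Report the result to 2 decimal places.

SSR = 4.22

The normal system XᵀX·[a, b]ᵀ = Xᵀv is [[6, 151]; [151, 7795]]·[a, b]ᵀ = [-146, -7567]ᵀ.
Eliminating b: 7795·(row 1) − 151·(row 2) gives 23969·a = 7795·(-146) − 151·(-7567) = 4547, so a = 4547/23969.
Then b = ((-7567) − 151·(4547/23969))/7795 = -23356/23969.
Residuals: -5160/23969, 19422/23969, -5160/23969, -2646/23969, -3144/2179, 28128/23969; SSR = 101160/23969.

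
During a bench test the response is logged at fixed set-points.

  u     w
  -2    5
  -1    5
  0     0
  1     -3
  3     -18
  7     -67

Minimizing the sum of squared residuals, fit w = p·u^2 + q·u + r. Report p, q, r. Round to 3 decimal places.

Setting ∂/∂p … = 0 gives: 2500·p + 362·q + 64·r = -3423;  362·p + 64·q + 8·r = -541;  64·p + 8·q + 6·r = -78.
(Σu^2·u^2 = 2500, Σu^2·u = 362, Σu^2 = 64, Σu·u = 64, Σu = 8, Σ1 = 6, Σu^2·w = -3423, Σu·w = -541, Σw = -78.)
Row-reducing yields p = -5185/6114, q = -115997/30570, r = 5631/5095.

p = -0.848, q = -3.794, r = 1.105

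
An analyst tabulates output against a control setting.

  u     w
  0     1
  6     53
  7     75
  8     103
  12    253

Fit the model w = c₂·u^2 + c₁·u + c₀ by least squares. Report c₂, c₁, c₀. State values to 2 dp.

The normal system MᵀM·[c₂, c₁, c₀]ᵀ = Mᵀw is [[28529, 2799, 293]; [2799, 293, 33]; [293, 33, 5]]·[c₂, c₁, c₀]ᵀ = [48607, 4703, 485]ᵀ.
Solving the 3×3 system (Gaussian elimination) gives c₂ = 273071/132051, c₁ = -168087/44017, c₀ = 135109/132051.

c₂ = 2.07, c₁ = -3.82, c₀ = 1.02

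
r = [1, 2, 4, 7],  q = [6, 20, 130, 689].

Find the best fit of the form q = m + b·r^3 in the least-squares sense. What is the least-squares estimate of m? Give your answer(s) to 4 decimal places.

From the data, Σ1 = 4, Σr^3 = 416, Σr^3·r^3 = 121810.
For Aᵀq: Σq = 845, Σr^3·q = 244813.
Determinant 4·121810 − 416² = 314184.
m = (845·121810 − 416·244813)/314184 = 263/76; b = (4·244813 − 416·845)/314184 = 987/494.

m = 3.4605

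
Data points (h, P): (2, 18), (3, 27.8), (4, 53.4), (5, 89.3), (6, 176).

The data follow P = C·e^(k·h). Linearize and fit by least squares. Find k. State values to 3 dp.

k = 0.573

With ln Pᵢ as the transformed response and hᵢ as the regressor:
Over the data: Σh = 20.0000, Σ(h)² = 90.0000, Σln P = 19.8557, Σh·ln P = 85.1500.
Normal system: [[90.0000, 20.0000]; [20.0000, 5]]·[k, ln C]ᵀ = [85.1500, 19.8557]ᵀ.
Slope k = (n·Σh·ln P − Σh·Σln P)/(n·Σ(h)² − (Σh)²) = (5·85.1500 − 20.0000·19.8557)/50.0000 = 0.57272; ln C = (Σln P − k·Σh)/n = 1.68026.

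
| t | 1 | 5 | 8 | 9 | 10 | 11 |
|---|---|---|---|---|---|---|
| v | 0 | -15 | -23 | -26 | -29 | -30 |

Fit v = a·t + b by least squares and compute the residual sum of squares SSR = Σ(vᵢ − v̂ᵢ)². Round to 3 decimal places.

Setting ∂/∂a … = 0 gives: 392·a + 44·b = -1113;  44·a + 6·b = -123.
(Σt·t = 392, Σt = 44, Σ1 = 6, Σt·v = -1113, Σv = -123.)
det = 392·6 − 44² = 416.
a = ((-1113)·6 − 44·(-123))/416 = -633/208; b = (392·(-123) − 44·(-1113))/416 = 189/104.
Residuals: 255/208, -333/208, -49/104, -89/208, -5/13, 345/208; SSR = 1533/208.

SSR = 7.370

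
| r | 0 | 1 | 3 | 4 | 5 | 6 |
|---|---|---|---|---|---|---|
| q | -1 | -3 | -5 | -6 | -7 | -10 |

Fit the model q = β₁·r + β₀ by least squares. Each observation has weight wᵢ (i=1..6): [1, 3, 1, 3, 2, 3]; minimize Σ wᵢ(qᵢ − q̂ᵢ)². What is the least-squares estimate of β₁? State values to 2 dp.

XᵀWX·[β₁, β₀]ᵀ = XᵀWq reads: 218·β₁ + 46·β₀ = -346;  46·β₁ + 13·β₀ = -77.
Determinant 218·13 − 46² = 718.
β₁ = ((-346)·13 − 46·(-77))/718 = -478/359; β₀ = (218·(-77) − 46·(-346))/718 = -435/359.

β₁ = -1.33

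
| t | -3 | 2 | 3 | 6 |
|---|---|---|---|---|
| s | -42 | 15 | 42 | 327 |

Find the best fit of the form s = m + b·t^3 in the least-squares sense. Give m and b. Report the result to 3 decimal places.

Entries of XᵀX: Σ1 = 4, Σt^3 = 224, Σt^3·t^3 = 48178.
For Xᵀs: Σs = 342, Σt^3·s = 73020.
So XᵀX·[m, b]ᵀ = Xᵀs: [[4, 224]; [224, 48178]]·[m, b]ᵀ = [342, 73020]ᵀ.
Eliminating b: 48178·(row 1) − 224·(row 2) gives 142536·m = 48178·342 − 224·73020 = 120396, so m = 10033/11878.
Then b = (73020 − 224·(10033/11878))/48178 = 8978/5939.

m = 0.845, b = 1.512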